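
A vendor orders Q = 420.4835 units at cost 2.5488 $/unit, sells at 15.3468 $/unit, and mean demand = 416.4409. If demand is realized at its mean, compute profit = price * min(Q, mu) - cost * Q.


Sales at mu = min(420.4835, 416.4409) = 416.4409
Revenue = 15.3468 * 416.4409 = 6391.0352
Total cost = 2.5488 * 420.4835 = 1071.7283
Profit = 6391.0352 - 1071.7283 = 5319.3069

5319.3069 $


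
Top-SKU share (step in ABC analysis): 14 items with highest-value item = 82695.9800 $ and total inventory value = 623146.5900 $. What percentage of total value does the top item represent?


Top item = 82695.9800
Total = 623146.5900
Percentage = 82695.9800 / 623146.5900 * 100 = 13.2707

13.2707%


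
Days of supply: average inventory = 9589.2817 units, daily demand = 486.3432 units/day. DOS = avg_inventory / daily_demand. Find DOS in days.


DOS = 9589.2817 / 486.3432 = 19.7171

19.7171 days


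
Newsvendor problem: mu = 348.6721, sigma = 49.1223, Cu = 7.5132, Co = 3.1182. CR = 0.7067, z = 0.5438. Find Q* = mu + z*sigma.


CR = Cu/(Cu+Co) = 7.5132/(7.5132+3.1182) = 0.7067
z = 0.5438
Q* = 348.6721 + 0.5438 * 49.1223 = 375.3848

375.3848 units


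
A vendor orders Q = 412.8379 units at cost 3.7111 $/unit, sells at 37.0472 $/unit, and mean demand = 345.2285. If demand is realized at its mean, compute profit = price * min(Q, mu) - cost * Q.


Sales at mu = min(412.8379, 345.2285) = 345.2285
Revenue = 37.0472 * 345.2285 = 12789.7493
Total cost = 3.7111 * 412.8379 = 1532.0827
Profit = 12789.7493 - 1532.0827 = 11257.6666

11257.6666 $


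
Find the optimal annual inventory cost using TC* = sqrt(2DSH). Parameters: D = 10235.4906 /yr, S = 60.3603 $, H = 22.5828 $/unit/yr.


2*D*S*H = 27904088.2890
TC* = sqrt(27904088.2890) = 5282.4320

5282.4320 $/yr


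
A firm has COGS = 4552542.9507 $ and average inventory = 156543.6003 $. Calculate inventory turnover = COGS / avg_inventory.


Turnover = 4552542.9507 / 156543.6003 = 29.0816

29.0816


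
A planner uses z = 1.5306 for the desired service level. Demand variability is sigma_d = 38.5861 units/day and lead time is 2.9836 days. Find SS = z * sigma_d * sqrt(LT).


sqrt(LT) = sqrt(2.9836) = 1.7273
SS = 1.5306 * 38.5861 * 1.7273 = 102.0147

102.0147 units


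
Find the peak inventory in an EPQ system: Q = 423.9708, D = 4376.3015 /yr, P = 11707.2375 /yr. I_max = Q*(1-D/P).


D/P = 0.3738
1 - D/P = 0.6262
I_max = 423.9708 * 0.6262 = 265.4856

265.4856 units


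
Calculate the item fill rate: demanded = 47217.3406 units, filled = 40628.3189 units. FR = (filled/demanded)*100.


FR = 40628.3189 / 47217.3406 * 100 = 86.0453

86.0453%


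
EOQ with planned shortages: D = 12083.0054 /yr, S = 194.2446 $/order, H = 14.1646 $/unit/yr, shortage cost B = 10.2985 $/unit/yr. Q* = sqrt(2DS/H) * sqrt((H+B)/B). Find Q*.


sqrt(2DS/H) = 575.6716
sqrt((H+B)/B) = 1.5412
Q* = 575.6716 * 1.5412 = 887.2450

887.2450 units


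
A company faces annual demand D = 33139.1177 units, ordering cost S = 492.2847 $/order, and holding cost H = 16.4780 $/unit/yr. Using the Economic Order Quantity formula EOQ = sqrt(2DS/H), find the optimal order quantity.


2*D*S = 2 * 33139.1177 * 492.2847 = 32627761.2304
2*D*S/H = 1980080.1815
EOQ = sqrt(1980080.1815) = 1407.1532

1407.1532 units


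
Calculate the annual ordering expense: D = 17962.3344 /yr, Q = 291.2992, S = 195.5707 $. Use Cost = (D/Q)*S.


Number of orders = D/Q = 61.6628
Cost = 61.6628 * 195.5707 = 12059.4437

12059.4437 $/yr


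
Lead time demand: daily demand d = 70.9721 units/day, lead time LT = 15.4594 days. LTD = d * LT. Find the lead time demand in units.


LTD = 70.9721 * 15.4594 = 1097.1861

1097.1861 units


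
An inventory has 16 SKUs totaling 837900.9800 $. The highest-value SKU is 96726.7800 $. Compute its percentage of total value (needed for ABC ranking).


Top item = 96726.7800
Total = 837900.9800
Percentage = 96726.7800 / 837900.9800 * 100 = 11.5439

11.5439%


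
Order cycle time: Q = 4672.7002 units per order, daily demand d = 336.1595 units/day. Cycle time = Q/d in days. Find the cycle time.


Cycle = 4672.7002 / 336.1595 = 13.9002

13.9002 days


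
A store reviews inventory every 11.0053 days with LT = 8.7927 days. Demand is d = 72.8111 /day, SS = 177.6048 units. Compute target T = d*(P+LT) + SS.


P + LT = 19.7980
d*(P+LT) = 72.8111 * 19.7980 = 1441.5142
T = 1441.5142 + 177.6048 = 1619.1190

1619.1190 units


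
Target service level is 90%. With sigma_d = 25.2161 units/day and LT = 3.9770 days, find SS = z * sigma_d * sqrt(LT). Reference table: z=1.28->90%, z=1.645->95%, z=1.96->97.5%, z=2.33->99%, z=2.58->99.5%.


From the table, SL = 90% corresponds to z = 1.28
sqrt(LT) = sqrt(3.9770) = 1.9942
SS = 1.28 * 25.2161 * 1.9942 = 64.3674

64.3674 units


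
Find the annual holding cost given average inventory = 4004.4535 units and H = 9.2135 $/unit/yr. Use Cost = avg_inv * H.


Cost = 4004.4535 * 9.2135 = 36895.0323

36895.0323 $/yr


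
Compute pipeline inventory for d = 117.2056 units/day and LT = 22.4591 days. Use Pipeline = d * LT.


Pipeline = 117.2056 * 22.4591 = 2632.3323

2632.3323 units


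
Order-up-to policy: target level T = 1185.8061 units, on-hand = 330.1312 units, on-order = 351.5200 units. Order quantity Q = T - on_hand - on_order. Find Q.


Inventory position = OH + OO = 330.1312 + 351.5200 = 681.6512
Q = 1185.8061 - 681.6512 = 504.1549

504.1549 units


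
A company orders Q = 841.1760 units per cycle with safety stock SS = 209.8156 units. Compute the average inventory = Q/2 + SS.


Q/2 = 420.5880
Avg = 420.5880 + 209.8156 = 630.4036

630.4036 units


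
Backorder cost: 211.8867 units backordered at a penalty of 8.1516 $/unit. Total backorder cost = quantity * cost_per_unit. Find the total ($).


Total = 211.8867 * 8.1516 = 1727.2156

1727.2156 $


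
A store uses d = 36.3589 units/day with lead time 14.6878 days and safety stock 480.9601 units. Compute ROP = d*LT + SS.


d*LT = 36.3589 * 14.6878 = 534.0323
ROP = 534.0323 + 480.9601 = 1014.9924

1014.9924 units


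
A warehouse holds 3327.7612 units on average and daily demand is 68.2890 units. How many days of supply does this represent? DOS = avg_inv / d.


DOS = 3327.7612 / 68.2890 = 48.7306

48.7306 days


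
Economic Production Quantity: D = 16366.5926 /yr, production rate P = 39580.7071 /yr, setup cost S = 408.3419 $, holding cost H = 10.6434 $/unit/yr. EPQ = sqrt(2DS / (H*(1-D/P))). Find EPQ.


1 - D/P = 1 - 0.4135 = 0.5865
H*(1-D/P) = 6.2424
2DS = 13366331.0376
EPQ = sqrt(2141229.6825) = 1463.2941

1463.2941 units


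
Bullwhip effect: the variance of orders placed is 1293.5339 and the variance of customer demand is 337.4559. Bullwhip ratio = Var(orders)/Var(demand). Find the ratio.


BW = 1293.5339 / 337.4559 = 3.8332

3.8332


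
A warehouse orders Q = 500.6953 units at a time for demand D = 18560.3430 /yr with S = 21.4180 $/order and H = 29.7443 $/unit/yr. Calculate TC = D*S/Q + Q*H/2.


Ordering cost = D*S/Q = 793.9468
Holding cost = Q*H/2 = 7446.4156
TC = 793.9468 + 7446.4156 = 8240.3624

8240.3624 $/yr


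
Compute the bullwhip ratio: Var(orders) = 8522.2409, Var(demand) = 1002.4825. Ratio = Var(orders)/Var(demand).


BW = 8522.2409 / 1002.4825 = 8.5011

8.5011


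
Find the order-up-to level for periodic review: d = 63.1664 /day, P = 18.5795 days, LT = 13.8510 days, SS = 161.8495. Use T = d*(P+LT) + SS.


P + LT = 32.4305
d*(P+LT) = 63.1664 * 32.4305 = 2048.5179
T = 2048.5179 + 161.8495 = 2210.3674

2210.3674 units


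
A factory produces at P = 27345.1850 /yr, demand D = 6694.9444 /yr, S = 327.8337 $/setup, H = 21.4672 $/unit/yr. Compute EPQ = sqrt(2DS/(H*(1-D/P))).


1 - D/P = 1 - 0.2448 = 0.7552
H*(1-D/P) = 16.2114
2DS = 4389656.7879
EPQ = sqrt(270776.4642) = 520.3619

520.3619 units


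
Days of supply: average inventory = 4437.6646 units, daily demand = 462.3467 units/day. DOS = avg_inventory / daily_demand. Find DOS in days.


DOS = 4437.6646 / 462.3467 = 9.5981

9.5981 days


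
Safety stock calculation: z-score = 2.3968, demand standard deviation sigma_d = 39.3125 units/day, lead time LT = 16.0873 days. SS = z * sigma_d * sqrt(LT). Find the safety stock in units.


sqrt(LT) = sqrt(16.0873) = 4.0109
SS = 2.3968 * 39.3125 * 4.0109 = 377.9236

377.9236 units


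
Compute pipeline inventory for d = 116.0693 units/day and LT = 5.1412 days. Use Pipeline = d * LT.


Pipeline = 116.0693 * 5.1412 = 596.7355

596.7355 units


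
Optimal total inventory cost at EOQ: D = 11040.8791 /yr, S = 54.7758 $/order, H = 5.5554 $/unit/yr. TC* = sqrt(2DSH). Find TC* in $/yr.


2*D*S*H = 6719511.6862
TC* = sqrt(6719511.6862) = 2592.2021

2592.2021 $/yr


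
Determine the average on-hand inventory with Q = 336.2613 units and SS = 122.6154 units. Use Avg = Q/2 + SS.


Q/2 = 168.1307
Avg = 168.1307 + 122.6154 = 290.7460

290.7460 units


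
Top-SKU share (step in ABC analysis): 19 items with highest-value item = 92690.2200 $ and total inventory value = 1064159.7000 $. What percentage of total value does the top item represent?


Top item = 92690.2200
Total = 1064159.7000
Percentage = 92690.2200 / 1064159.7000 * 100 = 8.7102

8.7102%


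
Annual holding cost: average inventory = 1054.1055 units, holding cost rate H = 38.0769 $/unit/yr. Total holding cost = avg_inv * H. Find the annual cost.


Cost = 1054.1055 * 38.0769 = 40137.0697

40137.0697 $/yr


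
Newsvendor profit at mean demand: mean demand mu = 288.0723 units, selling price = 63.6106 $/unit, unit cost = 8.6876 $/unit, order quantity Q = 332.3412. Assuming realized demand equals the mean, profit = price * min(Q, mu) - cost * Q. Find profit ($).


Sales at mu = min(332.3412, 288.0723) = 288.0723
Revenue = 63.6106 * 288.0723 = 18324.4518
Total cost = 8.6876 * 332.3412 = 2887.2474
Profit = 18324.4518 - 2887.2474 = 15437.2044

15437.2044 $


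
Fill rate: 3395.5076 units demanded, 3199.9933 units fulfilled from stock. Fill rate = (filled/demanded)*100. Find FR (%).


FR = 3199.9933 / 3395.5076 * 100 = 94.2420

94.2420%


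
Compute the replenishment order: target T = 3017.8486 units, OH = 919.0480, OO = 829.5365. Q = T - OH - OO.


Inventory position = OH + OO = 919.0480 + 829.5365 = 1748.5845
Q = 3017.8486 - 1748.5845 = 1269.2641

1269.2641 units


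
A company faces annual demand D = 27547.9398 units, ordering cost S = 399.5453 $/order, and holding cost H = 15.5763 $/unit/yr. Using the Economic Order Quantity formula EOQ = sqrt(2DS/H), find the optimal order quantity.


2*D*S = 2 * 27547.9398 * 399.5453 = 22013299.7435
2*D*S/H = 1413256.0199
EOQ = sqrt(1413256.0199) = 1188.8044

1188.8044 units


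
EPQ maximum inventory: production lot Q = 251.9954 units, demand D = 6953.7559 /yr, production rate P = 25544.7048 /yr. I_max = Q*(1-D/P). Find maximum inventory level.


D/P = 0.2722
1 - D/P = 0.7278
I_max = 251.9954 * 0.7278 = 183.3974

183.3974 units


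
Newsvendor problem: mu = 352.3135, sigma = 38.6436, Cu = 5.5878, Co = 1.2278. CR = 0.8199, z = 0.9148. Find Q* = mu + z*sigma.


CR = Cu/(Cu+Co) = 5.5878/(5.5878+1.2278) = 0.8199
z = 0.9148
Q* = 352.3135 + 0.9148 * 38.6436 = 387.6647

387.6647 units


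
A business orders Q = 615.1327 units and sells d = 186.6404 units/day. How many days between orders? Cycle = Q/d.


Cycle = 615.1327 / 186.6404 = 3.2958

3.2958 days


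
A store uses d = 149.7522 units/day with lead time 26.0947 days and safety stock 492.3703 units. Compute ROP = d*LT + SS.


d*LT = 149.7522 * 26.0947 = 3907.7387
ROP = 3907.7387 + 492.3703 = 4400.1090

4400.1090 units


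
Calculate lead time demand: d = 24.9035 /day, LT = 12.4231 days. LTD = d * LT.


LTD = 24.9035 * 12.4231 = 309.3787

309.3787 units


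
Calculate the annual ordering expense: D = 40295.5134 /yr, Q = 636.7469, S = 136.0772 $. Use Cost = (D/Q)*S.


Number of orders = D/Q = 63.2834
Cost = 63.2834 * 136.0772 = 8611.4289

8611.4289 $/yr


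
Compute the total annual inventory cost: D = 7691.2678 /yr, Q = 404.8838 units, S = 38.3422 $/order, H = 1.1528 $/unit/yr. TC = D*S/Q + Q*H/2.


Ordering cost = D*S/Q = 728.3574
Holding cost = Q*H/2 = 233.3750
TC = 728.3574 + 233.3750 = 961.7325

961.7325 $/yr


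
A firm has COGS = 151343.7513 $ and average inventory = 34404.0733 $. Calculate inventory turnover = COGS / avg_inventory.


Turnover = 151343.7513 / 34404.0733 = 4.3990

4.3990


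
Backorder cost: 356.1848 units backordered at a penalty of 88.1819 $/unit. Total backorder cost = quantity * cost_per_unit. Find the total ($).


Total = 356.1848 * 88.1819 = 31409.0524

31409.0524 $


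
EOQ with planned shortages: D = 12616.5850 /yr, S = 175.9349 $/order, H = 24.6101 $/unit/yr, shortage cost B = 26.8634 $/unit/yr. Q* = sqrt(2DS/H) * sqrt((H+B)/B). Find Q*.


sqrt(2DS/H) = 424.7224
sqrt((H+B)/B) = 1.3842
Q* = 424.7224 * 1.3842 = 587.9178

587.9178 units


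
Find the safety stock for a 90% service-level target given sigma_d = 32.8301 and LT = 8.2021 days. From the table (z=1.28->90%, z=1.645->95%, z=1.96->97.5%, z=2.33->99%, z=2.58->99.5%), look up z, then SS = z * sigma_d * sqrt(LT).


From the table, SL = 90% corresponds to z = 1.28
sqrt(LT) = sqrt(8.2021) = 2.8639
SS = 1.28 * 32.8301 * 2.8639 = 120.3496

120.3496 units


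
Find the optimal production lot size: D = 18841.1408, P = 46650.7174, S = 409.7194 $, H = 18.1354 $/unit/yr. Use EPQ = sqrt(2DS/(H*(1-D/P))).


1 - D/P = 1 - 0.4039 = 0.5961
H*(1-D/P) = 10.8109
2DS = 15439161.8078
EPQ = sqrt(1428106.2828) = 1195.0340

1195.0340 units


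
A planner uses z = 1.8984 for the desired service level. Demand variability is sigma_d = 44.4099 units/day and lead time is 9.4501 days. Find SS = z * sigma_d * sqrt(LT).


sqrt(LT) = sqrt(9.4501) = 3.0741
SS = 1.8984 * 44.4099 * 3.0741 = 259.1706

259.1706 units


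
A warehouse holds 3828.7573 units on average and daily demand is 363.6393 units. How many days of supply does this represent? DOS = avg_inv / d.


DOS = 3828.7573 / 363.6393 = 10.5290

10.5290 days


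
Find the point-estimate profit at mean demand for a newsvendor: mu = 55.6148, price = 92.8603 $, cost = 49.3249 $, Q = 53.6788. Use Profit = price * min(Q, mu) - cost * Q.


Sales at mu = min(53.6788, 55.6148) = 53.6788
Revenue = 92.8603 * 53.6788 = 4984.6295
Total cost = 49.3249 * 53.6788 = 2647.7014
Profit = 4984.6295 - 2647.7014 = 2336.9280

2336.9280 $


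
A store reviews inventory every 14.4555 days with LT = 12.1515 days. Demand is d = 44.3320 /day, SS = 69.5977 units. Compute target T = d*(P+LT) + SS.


P + LT = 26.6070
d*(P+LT) = 44.3320 * 26.6070 = 1179.5415
T = 1179.5415 + 69.5977 = 1249.1392

1249.1392 units


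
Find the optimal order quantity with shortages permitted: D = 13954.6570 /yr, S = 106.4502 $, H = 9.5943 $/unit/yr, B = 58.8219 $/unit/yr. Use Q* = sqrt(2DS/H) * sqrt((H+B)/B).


sqrt(2DS/H) = 556.4693
sqrt((H+B)/B) = 1.0785
Q* = 556.4693 * 1.0785 = 600.1380

600.1380 units


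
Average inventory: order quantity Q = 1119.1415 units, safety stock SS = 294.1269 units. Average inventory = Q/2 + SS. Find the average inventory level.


Q/2 = 559.5707
Avg = 559.5707 + 294.1269 = 853.6976

853.6976 units


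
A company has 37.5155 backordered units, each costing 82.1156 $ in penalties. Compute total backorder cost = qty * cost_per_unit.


Total = 37.5155 * 82.1156 = 3080.6078

3080.6078 $


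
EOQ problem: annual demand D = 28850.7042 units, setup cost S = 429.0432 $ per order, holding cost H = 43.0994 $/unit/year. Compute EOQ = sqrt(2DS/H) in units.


2*D*S = 2 * 28850.7042 * 429.0432 = 24756396.9044
2*D*S/H = 574402.3561
EOQ = sqrt(574402.3561) = 757.8934

757.8934 units


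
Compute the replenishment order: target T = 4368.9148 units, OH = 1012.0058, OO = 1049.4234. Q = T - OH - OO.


Inventory position = OH + OO = 1012.0058 + 1049.4234 = 2061.4292
Q = 4368.9148 - 2061.4292 = 2307.4856

2307.4856 units


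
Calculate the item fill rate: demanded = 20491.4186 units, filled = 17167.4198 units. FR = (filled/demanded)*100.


FR = 17167.4198 / 20491.4186 * 100 = 83.7786

83.7786%


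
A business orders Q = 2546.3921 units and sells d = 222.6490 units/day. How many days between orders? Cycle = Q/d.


Cycle = 2546.3921 / 222.6490 = 11.4368

11.4368 days


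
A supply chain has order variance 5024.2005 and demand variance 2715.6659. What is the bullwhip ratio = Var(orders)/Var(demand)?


BW = 5024.2005 / 2715.6659 = 1.8501

1.8501


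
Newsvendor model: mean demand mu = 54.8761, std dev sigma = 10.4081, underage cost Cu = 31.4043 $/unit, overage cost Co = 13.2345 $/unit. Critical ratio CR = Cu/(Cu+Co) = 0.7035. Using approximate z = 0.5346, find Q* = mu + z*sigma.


CR = Cu/(Cu+Co) = 31.4043/(31.4043+13.2345) = 0.7035
z = 0.5346
Q* = 54.8761 + 0.5346 * 10.4081 = 60.4403

60.4403 units


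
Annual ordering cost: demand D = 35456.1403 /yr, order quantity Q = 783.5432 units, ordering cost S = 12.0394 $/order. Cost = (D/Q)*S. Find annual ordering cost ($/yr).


Number of orders = D/Q = 45.2510
Cost = 45.2510 * 12.0394 = 544.7953

544.7953 $/yr


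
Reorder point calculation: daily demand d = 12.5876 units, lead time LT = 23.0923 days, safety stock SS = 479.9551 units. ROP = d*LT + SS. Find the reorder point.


d*LT = 12.5876 * 23.0923 = 290.6766
ROP = 290.6766 + 479.9551 = 770.6317

770.6317 units


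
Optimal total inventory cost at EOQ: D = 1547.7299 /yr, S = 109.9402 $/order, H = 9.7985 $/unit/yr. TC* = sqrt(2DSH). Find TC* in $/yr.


2*D*S*H = 3334581.1279
TC* = sqrt(3334581.1279) = 1826.0835

1826.0835 $/yr


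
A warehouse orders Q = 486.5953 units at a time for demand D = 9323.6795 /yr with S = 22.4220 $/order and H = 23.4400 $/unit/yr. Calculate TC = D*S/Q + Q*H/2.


Ordering cost = D*S/Q = 429.6292
Holding cost = Q*H/2 = 5702.8969
TC = 429.6292 + 5702.8969 = 6132.5261

6132.5261 $/yr


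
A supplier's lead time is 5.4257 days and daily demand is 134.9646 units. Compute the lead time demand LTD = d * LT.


LTD = 134.9646 * 5.4257 = 732.2774

732.2774 units


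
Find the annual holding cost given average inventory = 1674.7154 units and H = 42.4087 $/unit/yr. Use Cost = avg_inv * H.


Cost = 1674.7154 * 42.4087 = 71022.5030

71022.5030 $/yr


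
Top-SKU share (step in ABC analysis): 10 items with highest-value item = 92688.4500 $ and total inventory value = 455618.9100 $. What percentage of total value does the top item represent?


Top item = 92688.4500
Total = 455618.9100
Percentage = 92688.4500 / 455618.9100 * 100 = 20.3434

20.3434%


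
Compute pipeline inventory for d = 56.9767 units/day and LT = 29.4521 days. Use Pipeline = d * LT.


Pipeline = 56.9767 * 29.4521 = 1678.0835

1678.0835 units


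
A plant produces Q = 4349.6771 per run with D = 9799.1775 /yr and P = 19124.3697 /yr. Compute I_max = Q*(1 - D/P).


D/P = 0.5124
1 - D/P = 0.4876
I_max = 4349.6771 * 0.4876 = 2120.9366

2120.9366 units


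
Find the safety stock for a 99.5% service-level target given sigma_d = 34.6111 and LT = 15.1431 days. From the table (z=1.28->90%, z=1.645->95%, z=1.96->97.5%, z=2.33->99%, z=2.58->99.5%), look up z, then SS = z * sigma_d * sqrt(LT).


From the table, SL = 99.5% corresponds to z = 2.58
sqrt(LT) = sqrt(15.1431) = 3.8914
SS = 2.58 * 34.6111 * 3.8914 = 347.4902

347.4902 units


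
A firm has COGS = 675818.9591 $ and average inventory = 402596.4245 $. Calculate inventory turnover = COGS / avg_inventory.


Turnover = 675818.9591 / 402596.4245 = 1.6787

1.6787


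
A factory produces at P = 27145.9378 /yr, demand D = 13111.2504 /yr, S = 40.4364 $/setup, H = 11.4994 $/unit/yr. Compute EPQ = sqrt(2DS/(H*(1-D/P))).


1 - D/P = 1 - 0.4830 = 0.5170
H*(1-D/P) = 5.9453
2DS = 1060343.5313
EPQ = sqrt(178350.1653) = 422.3152

422.3152 units


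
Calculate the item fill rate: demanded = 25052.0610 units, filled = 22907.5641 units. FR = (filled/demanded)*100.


FR = 22907.5641 / 25052.0610 * 100 = 91.4398

91.4398%


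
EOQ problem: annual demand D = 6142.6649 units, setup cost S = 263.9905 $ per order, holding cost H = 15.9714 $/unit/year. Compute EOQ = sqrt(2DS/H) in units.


2*D*S = 2 * 6142.6649 * 263.9905 = 3243210.3566
2*D*S/H = 203063.6235
EOQ = sqrt(203063.6235) = 450.6258

450.6258 units


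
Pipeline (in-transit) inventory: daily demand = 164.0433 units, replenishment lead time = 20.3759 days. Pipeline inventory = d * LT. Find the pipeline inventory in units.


Pipeline = 164.0433 * 20.3759 = 3342.5299

3342.5299 units


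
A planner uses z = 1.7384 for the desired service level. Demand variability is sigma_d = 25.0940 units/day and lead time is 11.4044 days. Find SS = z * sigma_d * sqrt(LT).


sqrt(LT) = sqrt(11.4044) = 3.3770
SS = 1.7384 * 25.0940 * 3.3770 = 147.3180

147.3180 units


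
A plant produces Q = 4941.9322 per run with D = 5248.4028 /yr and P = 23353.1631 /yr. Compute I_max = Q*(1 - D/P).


D/P = 0.2247
1 - D/P = 0.7753
I_max = 4941.9322 * 0.7753 = 3831.2796

3831.2796 units


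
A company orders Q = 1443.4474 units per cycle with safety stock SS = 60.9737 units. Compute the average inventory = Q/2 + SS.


Q/2 = 721.7237
Avg = 721.7237 + 60.9737 = 782.6974

782.6974 units


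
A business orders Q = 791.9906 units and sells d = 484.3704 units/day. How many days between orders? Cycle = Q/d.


Cycle = 791.9906 / 484.3704 = 1.6351

1.6351 days


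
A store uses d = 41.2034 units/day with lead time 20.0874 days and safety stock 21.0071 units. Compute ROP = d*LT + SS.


d*LT = 41.2034 * 20.0874 = 827.6692
ROP = 827.6692 + 21.0071 = 848.6763

848.6763 units


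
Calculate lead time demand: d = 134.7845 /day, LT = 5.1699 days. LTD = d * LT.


LTD = 134.7845 * 5.1699 = 696.8224

696.8224 units


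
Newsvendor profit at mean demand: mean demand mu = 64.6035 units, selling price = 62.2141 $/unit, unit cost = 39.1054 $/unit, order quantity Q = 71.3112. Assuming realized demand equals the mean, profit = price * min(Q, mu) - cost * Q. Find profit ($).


Sales at mu = min(71.3112, 64.6035) = 64.6035
Revenue = 62.2141 * 64.6035 = 4019.2486
Total cost = 39.1054 * 71.3112 = 2788.6530
Profit = 4019.2486 - 2788.6530 = 1230.5956

1230.5956 $


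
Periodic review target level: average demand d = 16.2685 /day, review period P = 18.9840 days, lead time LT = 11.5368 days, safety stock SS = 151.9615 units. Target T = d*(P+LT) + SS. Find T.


P + LT = 30.5208
d*(P+LT) = 16.2685 * 30.5208 = 496.5276
T = 496.5276 + 151.9615 = 648.4891

648.4891 units


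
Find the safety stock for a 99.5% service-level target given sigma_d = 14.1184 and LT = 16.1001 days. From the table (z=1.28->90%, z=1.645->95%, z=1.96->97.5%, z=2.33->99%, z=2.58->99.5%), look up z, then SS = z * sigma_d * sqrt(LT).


From the table, SL = 99.5% corresponds to z = 2.58
sqrt(LT) = sqrt(16.1001) = 4.0125
SS = 2.58 * 14.1184 * 4.0125 = 146.1570

146.1570 units


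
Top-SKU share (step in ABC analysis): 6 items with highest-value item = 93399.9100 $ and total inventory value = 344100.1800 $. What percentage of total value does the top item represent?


Top item = 93399.9100
Total = 344100.1800
Percentage = 93399.9100 / 344100.1800 * 100 = 27.1432

27.1432%


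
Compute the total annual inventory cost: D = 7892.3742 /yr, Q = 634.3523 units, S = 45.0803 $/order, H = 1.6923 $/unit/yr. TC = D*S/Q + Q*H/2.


Ordering cost = D*S/Q = 560.8722
Holding cost = Q*H/2 = 536.7572
TC = 560.8722 + 536.7572 = 1097.6294

1097.6294 $/yr


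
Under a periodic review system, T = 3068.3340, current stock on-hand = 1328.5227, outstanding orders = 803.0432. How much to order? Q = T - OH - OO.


Inventory position = OH + OO = 1328.5227 + 803.0432 = 2131.5659
Q = 3068.3340 - 2131.5659 = 936.7681

936.7681 units


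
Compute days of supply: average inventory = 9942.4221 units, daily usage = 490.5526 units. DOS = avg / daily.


DOS = 9942.4221 / 490.5526 = 20.2678

20.2678 days


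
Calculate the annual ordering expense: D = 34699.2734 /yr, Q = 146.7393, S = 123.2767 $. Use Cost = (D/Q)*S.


Number of orders = D/Q = 236.4688
Cost = 236.4688 * 123.2767 = 29151.0994

29151.0994 $/yr


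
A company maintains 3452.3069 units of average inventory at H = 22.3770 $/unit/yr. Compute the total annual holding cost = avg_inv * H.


Cost = 3452.3069 * 22.3770 = 77252.2715

77252.2715 $/yr


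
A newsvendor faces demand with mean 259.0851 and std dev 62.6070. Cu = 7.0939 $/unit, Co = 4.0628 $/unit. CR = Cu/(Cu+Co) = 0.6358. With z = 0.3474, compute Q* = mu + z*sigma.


CR = Cu/(Cu+Co) = 7.0939/(7.0939+4.0628) = 0.6358
z = 0.3474
Q* = 259.0851 + 0.3474 * 62.6070 = 280.8348

280.8348 units


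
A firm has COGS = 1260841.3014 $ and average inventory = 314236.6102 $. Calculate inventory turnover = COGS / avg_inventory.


Turnover = 1260841.3014 / 314236.6102 = 4.0124

4.0124


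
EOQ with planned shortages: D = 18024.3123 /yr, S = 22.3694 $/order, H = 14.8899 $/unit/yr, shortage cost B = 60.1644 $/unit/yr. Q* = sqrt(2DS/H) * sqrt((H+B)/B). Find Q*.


sqrt(2DS/H) = 232.7157
sqrt((H+B)/B) = 1.1169
Q* = 232.7157 * 1.1169 = 259.9223

259.9223 units


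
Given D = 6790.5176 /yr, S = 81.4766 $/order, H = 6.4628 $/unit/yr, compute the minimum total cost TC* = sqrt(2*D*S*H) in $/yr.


2*D*S*H = 7151324.5612
TC* = sqrt(7151324.5612) = 2674.1961

2674.1961 $/yr


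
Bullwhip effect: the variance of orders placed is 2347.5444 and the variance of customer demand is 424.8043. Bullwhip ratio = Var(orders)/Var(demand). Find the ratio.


BW = 2347.5444 / 424.8043 = 5.5262

5.5262


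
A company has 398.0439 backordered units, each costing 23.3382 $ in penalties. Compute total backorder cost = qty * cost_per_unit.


Total = 398.0439 * 23.3382 = 9289.6281

9289.6281 $


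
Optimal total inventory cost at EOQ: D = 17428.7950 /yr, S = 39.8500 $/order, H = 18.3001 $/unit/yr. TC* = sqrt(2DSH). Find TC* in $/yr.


2*D*S*H = 25420210.7029
TC* = sqrt(25420210.7029) = 5041.8460

5041.8460 $/yr


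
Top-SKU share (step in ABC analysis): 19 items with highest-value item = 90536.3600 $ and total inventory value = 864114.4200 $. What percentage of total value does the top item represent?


Top item = 90536.3600
Total = 864114.4200
Percentage = 90536.3600 / 864114.4200 * 100 = 10.4774

10.4774%


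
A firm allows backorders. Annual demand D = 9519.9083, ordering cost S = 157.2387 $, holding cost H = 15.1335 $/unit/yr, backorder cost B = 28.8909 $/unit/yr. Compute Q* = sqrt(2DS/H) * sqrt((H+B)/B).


sqrt(2DS/H) = 444.7761
sqrt((H+B)/B) = 1.2344
Q* = 444.7761 * 1.2344 = 549.0446

549.0446 units


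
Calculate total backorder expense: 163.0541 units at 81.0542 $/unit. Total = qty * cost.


Total = 163.0541 * 81.0542 = 13216.2196

13216.2196 $


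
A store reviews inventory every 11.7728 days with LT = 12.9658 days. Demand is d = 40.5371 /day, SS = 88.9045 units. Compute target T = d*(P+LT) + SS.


P + LT = 24.7386
d*(P+LT) = 40.5371 * 24.7386 = 1002.8311
T = 1002.8311 + 88.9045 = 1091.7356

1091.7356 units


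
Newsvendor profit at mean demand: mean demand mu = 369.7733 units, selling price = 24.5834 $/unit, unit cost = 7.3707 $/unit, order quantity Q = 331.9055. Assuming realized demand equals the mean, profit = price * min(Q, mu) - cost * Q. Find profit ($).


Sales at mu = min(331.9055, 369.7733) = 331.9055
Revenue = 24.5834 * 331.9055 = 8159.3657
Total cost = 7.3707 * 331.9055 = 2446.3759
Profit = 8159.3657 - 2446.3759 = 5712.9898

5712.9898 $


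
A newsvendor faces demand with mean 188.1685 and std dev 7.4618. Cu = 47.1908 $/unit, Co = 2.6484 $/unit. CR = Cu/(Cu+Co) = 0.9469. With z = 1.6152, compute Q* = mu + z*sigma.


CR = Cu/(Cu+Co) = 47.1908/(47.1908+2.6484) = 0.9469
z = 1.6152
Q* = 188.1685 + 1.6152 * 7.4618 = 200.2208

200.2208 units


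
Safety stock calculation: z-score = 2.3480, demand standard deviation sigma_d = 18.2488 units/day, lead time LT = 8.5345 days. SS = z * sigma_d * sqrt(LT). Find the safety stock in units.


sqrt(LT) = sqrt(8.5345) = 2.9214
SS = 2.3480 * 18.2488 * 2.9214 = 125.1761

125.1761 units


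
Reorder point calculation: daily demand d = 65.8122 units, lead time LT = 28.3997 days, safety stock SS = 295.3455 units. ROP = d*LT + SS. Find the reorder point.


d*LT = 65.8122 * 28.3997 = 1869.0467
ROP = 1869.0467 + 295.3455 = 2164.3922

2164.3922 units


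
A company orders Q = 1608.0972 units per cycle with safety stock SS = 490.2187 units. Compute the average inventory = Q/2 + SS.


Q/2 = 804.0486
Avg = 804.0486 + 490.2187 = 1294.2673

1294.2673 units


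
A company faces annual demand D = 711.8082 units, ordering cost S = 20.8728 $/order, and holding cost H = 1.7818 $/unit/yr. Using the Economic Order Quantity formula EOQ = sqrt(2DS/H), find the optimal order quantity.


2*D*S = 2 * 711.8082 * 20.8728 = 29714.8604
2*D*S/H = 16676.8775
EOQ = sqrt(16676.8775) = 129.1390

129.1390 units


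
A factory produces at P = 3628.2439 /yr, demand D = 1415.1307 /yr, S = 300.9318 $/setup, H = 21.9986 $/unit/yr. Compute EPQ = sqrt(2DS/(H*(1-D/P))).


1 - D/P = 1 - 0.3900 = 0.6100
H*(1-D/P) = 13.4184
2DS = 851715.6576
EPQ = sqrt(63473.4981) = 251.9395

251.9395 units


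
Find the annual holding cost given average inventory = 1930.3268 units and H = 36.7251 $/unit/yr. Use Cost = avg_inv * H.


Cost = 1930.3268 * 36.7251 = 70891.4448

70891.4448 $/yr


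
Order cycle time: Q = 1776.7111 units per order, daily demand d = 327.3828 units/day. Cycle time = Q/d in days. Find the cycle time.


Cycle = 1776.7111 / 327.3828 = 5.4270

5.4270 days


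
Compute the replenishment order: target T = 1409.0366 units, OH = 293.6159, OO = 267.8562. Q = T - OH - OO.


Inventory position = OH + OO = 293.6159 + 267.8562 = 561.4721
Q = 1409.0366 - 561.4721 = 847.5645

847.5645 units


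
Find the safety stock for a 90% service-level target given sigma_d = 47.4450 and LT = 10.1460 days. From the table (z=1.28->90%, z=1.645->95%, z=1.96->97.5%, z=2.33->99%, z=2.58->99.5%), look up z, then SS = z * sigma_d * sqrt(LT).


From the table, SL = 90% corresponds to z = 1.28
sqrt(LT) = sqrt(10.1460) = 3.1853
SS = 1.28 * 47.4450 * 3.1853 = 193.4407

193.4407 units


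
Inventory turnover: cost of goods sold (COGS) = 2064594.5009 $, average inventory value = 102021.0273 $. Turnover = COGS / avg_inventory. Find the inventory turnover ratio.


Turnover = 2064594.5009 / 102021.0273 = 20.2370

20.2370


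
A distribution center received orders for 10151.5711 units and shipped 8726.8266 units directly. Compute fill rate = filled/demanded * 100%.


FR = 8726.8266 / 10151.5711 * 100 = 85.9653

85.9653%


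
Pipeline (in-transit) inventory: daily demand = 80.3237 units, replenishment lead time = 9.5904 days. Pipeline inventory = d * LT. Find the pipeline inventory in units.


Pipeline = 80.3237 * 9.5904 = 770.3364

770.3364 units


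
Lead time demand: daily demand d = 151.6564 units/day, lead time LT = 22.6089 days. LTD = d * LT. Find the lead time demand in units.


LTD = 151.6564 * 22.6089 = 3428.7844

3428.7844 units


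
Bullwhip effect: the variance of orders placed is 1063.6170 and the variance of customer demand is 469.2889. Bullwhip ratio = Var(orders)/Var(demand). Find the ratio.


BW = 1063.6170 / 469.2889 = 2.2664

2.2664


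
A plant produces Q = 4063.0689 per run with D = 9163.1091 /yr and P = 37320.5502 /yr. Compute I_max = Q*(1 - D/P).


D/P = 0.2455
1 - D/P = 0.7545
I_max = 4063.0689 * 0.7545 = 3065.4860

3065.4860 units


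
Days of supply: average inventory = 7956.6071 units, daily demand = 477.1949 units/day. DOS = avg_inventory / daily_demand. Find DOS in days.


DOS = 7956.6071 / 477.1949 = 16.6737

16.6737 days


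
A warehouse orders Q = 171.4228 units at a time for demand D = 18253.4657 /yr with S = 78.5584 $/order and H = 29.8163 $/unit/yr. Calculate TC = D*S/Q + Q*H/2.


Ordering cost = D*S/Q = 8365.0661
Holding cost = Q*H/2 = 2555.5968
TC = 8365.0661 + 2555.5968 = 10920.6630

10920.6630 $/yr


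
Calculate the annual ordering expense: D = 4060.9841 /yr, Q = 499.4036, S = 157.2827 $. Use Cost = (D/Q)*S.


Number of orders = D/Q = 8.1317
Cost = 8.1317 * 157.2827 = 1278.9706

1278.9706 $/yr


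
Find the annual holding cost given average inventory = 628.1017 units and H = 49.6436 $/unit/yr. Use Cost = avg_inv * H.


Cost = 628.1017 * 49.6436 = 31181.2296

31181.2296 $/yr


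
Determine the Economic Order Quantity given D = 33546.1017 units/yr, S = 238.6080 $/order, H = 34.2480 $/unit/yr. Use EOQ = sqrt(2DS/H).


2*D*S = 2 * 33546.1017 * 238.6080 = 16008736.4689
2*D*S/H = 467435.6596
EOQ = sqrt(467435.6596) = 683.6927

683.6927 units


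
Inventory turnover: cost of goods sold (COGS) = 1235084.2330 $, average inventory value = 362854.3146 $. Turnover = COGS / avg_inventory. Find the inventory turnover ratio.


Turnover = 1235084.2330 / 362854.3146 = 3.4038

3.4038


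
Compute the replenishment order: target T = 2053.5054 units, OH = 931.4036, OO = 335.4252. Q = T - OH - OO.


Inventory position = OH + OO = 931.4036 + 335.4252 = 1266.8288
Q = 2053.5054 - 1266.8288 = 786.6766

786.6766 units


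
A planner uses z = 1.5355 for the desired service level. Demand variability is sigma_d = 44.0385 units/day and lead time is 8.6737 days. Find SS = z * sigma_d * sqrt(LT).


sqrt(LT) = sqrt(8.6737) = 2.9451
SS = 1.5355 * 44.0385 * 2.9451 = 199.1519

199.1519 units


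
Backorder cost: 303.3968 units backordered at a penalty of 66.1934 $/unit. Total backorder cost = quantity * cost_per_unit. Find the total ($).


Total = 303.3968 * 66.1934 = 20082.8657

20082.8657 $


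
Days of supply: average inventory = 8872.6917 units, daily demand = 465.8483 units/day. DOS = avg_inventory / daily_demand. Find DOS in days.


DOS = 8872.6917 / 465.8483 = 19.0463

19.0463 days


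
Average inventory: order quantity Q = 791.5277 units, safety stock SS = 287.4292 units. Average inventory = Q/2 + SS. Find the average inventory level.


Q/2 = 395.7638
Avg = 395.7638 + 287.4292 = 683.1930

683.1930 units


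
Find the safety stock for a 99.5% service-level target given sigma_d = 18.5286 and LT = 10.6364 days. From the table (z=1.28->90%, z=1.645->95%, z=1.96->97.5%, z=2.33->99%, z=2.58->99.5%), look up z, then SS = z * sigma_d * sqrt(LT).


From the table, SL = 99.5% corresponds to z = 2.58
sqrt(LT) = sqrt(10.6364) = 3.2613
SS = 2.58 * 18.5286 * 3.2613 = 155.9049

155.9049 units


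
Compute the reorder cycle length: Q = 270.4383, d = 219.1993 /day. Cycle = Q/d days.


Cycle = 270.4383 / 219.1993 = 1.2338

1.2338 days


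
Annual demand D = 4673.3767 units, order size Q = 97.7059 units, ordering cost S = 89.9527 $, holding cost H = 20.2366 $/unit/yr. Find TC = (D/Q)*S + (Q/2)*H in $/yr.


Ordering cost = D*S/Q = 4302.5329
Holding cost = Q*H/2 = 988.6176
TC = 4302.5329 + 988.6176 = 5291.1505

5291.1505 $/yr


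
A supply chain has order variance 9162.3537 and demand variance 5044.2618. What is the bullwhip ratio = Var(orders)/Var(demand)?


BW = 9162.3537 / 5044.2618 = 1.8164

1.8164


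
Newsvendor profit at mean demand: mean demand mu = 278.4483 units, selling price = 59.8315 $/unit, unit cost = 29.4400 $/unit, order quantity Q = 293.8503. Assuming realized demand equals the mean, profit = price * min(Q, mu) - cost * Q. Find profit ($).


Sales at mu = min(293.8503, 278.4483) = 278.4483
Revenue = 59.8315 * 278.4483 = 16659.9795
Total cost = 29.4400 * 293.8503 = 8650.9528
Profit = 16659.9795 - 8650.9528 = 8009.0266

8009.0266 $


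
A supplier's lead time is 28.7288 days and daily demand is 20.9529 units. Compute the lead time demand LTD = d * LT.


LTD = 20.9529 * 28.7288 = 601.9517

601.9517 units


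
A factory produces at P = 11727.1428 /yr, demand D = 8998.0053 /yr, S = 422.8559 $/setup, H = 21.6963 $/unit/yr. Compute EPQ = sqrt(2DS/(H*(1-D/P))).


1 - D/P = 1 - 0.7673 = 0.2327
H*(1-D/P) = 5.0492
2DS = 7609719.2587
EPQ = sqrt(1507126.6665) = 1227.6509

1227.6509 units


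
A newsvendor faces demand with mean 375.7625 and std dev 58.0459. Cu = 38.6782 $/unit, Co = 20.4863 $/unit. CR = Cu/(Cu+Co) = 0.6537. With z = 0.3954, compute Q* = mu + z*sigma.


CR = Cu/(Cu+Co) = 38.6782/(38.6782+20.4863) = 0.6537
z = 0.3954
Q* = 375.7625 + 0.3954 * 58.0459 = 398.7138

398.7138 units


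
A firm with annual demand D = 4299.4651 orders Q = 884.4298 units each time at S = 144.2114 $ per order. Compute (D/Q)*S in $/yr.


Number of orders = D/Q = 4.8613
Cost = 4.8613 * 144.2114 = 701.0527

701.0527 $/yr


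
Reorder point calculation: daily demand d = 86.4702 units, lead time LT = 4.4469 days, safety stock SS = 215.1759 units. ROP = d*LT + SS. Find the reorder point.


d*LT = 86.4702 * 4.4469 = 384.5243
ROP = 384.5243 + 215.1759 = 599.7002

599.7002 units


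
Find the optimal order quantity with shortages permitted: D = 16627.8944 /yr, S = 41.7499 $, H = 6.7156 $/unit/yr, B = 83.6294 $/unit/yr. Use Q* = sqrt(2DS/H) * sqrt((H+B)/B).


sqrt(2DS/H) = 454.6937
sqrt((H+B)/B) = 1.0394
Q* = 454.6937 * 1.0394 = 472.5976

472.5976 units


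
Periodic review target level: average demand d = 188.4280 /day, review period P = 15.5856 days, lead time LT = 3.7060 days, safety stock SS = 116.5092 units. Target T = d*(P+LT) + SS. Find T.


P + LT = 19.2916
d*(P+LT) = 188.4280 * 19.2916 = 3635.0776
T = 3635.0776 + 116.5092 = 3751.5868

3751.5868 units


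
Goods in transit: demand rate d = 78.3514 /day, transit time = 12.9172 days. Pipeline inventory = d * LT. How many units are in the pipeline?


Pipeline = 78.3514 * 12.9172 = 1012.0807

1012.0807 units


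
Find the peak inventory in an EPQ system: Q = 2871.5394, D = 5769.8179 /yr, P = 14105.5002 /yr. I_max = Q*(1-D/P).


D/P = 0.4090
1 - D/P = 0.5910
I_max = 2871.5394 * 0.5910 = 1696.9437

1696.9437 units


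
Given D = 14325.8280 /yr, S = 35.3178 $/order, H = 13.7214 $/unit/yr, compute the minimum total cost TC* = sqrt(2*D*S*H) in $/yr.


2*D*S*H = 13884869.2990
TC* = sqrt(13884869.2990) = 3726.2406

3726.2406 $/yr


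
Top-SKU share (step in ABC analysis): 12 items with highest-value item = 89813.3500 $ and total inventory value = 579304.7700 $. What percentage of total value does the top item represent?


Top item = 89813.3500
Total = 579304.7700
Percentage = 89813.3500 / 579304.7700 * 100 = 15.5036

15.5036%


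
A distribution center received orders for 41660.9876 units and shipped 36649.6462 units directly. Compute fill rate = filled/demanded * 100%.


FR = 36649.6462 / 41660.9876 * 100 = 87.9711

87.9711%


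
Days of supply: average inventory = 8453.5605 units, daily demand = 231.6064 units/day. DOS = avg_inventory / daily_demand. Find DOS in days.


DOS = 8453.5605 / 231.6064 = 36.4997

36.4997 days


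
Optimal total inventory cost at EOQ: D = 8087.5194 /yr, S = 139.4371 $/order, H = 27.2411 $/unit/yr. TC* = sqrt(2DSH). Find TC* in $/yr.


2*D*S*H = 61439590.6330
TC* = sqrt(61439590.6330) = 7838.3411

7838.3411 $/yr


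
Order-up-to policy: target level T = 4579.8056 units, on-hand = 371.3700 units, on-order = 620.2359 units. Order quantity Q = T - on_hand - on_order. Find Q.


Inventory position = OH + OO = 371.3700 + 620.2359 = 991.6059
Q = 4579.8056 - 991.6059 = 3588.1997

3588.1997 units


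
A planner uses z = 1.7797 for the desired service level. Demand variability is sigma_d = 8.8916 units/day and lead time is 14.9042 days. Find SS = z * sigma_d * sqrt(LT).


sqrt(LT) = sqrt(14.9042) = 3.8606
SS = 1.7797 * 8.8916 * 3.8606 = 61.0915

61.0915 units


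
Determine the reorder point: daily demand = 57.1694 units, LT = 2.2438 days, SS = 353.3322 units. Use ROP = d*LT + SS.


d*LT = 57.1694 * 2.2438 = 128.2767
ROP = 128.2767 + 353.3322 = 481.6089

481.6089 units
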